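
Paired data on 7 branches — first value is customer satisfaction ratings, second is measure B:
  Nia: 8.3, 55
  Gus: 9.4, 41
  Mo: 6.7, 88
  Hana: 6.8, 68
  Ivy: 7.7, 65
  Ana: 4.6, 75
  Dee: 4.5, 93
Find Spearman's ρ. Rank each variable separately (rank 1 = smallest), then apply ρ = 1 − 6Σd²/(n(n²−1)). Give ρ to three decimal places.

Ranks of variable 1: 6, 7, 3, 4, 5, 2, 1
Ranks of variable 2: 2, 1, 6, 4, 3, 5, 7
d = r₁ − r₂: 4, 6, -3, 0, 2, -3, -6
d²: 16, 36, 9, 0, 4, 9, 36; Σd² = 110
ρ = 1 − 6·110/(7·48) = 1 − 660/336 = -0.964

-0.964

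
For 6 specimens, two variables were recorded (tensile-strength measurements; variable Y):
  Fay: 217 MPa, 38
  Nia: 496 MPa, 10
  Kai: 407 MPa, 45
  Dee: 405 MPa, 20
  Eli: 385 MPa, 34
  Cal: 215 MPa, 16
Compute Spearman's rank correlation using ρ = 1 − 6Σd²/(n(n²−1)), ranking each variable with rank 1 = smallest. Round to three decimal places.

-0.086

Ranks of variable 1: 2, 6, 5, 4, 3, 1
Ranks of variable 2: 5, 1, 6, 3, 4, 2
d = r₁ − r₂: -3, 5, -1, 1, -1, -1
d²: 9, 25, 1, 1, 1, 1; Σd² = 38
ρ = 1 − 6·38/(6·35) = 1 − 228/210 = -0.086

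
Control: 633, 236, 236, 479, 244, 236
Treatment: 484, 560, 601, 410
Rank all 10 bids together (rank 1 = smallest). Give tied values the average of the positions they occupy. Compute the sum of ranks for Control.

26

Sorted (ascending): 236, 236, 236, 244, 410, 479, 484, 560, 601, 633
The 3 values of 236 occupy positions 1–3 → average rank 2.
Control values → pooled ranks: 633→10, 236→2, 236→2, 479→6, 244→4, 236→2
Rank sum = 10 + 2 + 2 + 6 + 4 + 2 = 26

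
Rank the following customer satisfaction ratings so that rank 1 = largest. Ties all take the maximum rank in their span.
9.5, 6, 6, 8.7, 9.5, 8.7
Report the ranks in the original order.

Sorted (descending): 9.5, 9.5, 8.7, 8.7, 6, 6
The 2 values of 9.5 occupy positions 1–2 → each gets rank 2.
The 2 values of 8.7 occupy positions 3–4 → each gets rank 4.
The 2 values of 6 occupy positions 5–6 → each gets rank 6.

2, 6, 6, 4, 2, 4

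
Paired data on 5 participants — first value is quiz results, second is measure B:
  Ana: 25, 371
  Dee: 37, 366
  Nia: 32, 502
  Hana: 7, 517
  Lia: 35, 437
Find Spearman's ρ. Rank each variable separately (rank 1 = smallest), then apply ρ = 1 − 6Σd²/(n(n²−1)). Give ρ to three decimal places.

Ranks of variable 1: 2, 5, 3, 1, 4
Ranks of variable 2: 2, 1, 4, 5, 3
d = r₁ − r₂: 0, 4, -1, -4, 1
d²: 0, 16, 1, 16, 1; Σd² = 34
ρ = 1 − 6·34/(5·24) = 1 − 204/120 = -0.700

-0.700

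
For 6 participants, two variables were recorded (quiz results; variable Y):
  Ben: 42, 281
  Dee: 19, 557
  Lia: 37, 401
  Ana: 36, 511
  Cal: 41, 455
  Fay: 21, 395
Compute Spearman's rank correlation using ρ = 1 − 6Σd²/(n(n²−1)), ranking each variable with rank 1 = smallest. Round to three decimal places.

Ranks of variable 1: 6, 1, 4, 3, 5, 2
Ranks of variable 2: 1, 6, 3, 5, 4, 2
d = r₁ − r₂: 5, -5, 1, -2, 1, 0
d²: 25, 25, 1, 4, 1, 0; Σd² = 56
ρ = 1 − 6·56/(6·35) = 1 − 336/210 = -0.600

-0.600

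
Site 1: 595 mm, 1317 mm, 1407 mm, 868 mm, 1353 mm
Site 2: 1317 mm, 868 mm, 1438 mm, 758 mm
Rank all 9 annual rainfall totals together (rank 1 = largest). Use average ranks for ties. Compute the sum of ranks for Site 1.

25

Sorted (descending): 1438, 1407, 1353, 1317, 1317, 868, 868, 758, 595
The 2 values of 1317 occupy positions 4–5 → average rank (4+5)/2 = 4.5.
The 2 values of 868 occupy positions 6–7 → average rank (6+7)/2 = 6.5.
Site 1 values → pooled ranks: 595→9, 1317→4.5, 1407→2, 868→6.5, 1353→3
Rank sum = 9 + 4.5 + 2 + 6.5 + 3 = 25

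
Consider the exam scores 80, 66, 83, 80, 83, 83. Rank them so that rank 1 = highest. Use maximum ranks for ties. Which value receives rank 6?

66

Sorted (descending): 83, 83, 83, 80, 80, 66
The 3 values of 83 occupy positions 1–3 → each gets rank 3.
The 2 values of 80 occupy positions 4–5 → each gets rank 5.
Rank 6 → value 66.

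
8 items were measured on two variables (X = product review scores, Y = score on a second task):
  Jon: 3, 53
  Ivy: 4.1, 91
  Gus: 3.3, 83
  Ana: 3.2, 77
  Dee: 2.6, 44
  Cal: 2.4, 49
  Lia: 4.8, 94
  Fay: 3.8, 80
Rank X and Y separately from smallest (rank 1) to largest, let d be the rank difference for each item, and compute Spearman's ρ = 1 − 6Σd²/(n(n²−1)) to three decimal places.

0.952

Ranks of variable 1: 3, 7, 5, 4, 2, 1, 8, 6
Ranks of variable 2: 3, 7, 6, 4, 1, 2, 8, 5
d = r₁ − r₂: 0, 0, -1, 0, 1, -1, 0, 1
d²: 0, 0, 1, 0, 1, 1, 0, 1; Σd² = 4
ρ = 1 − 6·4/(8·63) = 1 − 24/504 = 0.952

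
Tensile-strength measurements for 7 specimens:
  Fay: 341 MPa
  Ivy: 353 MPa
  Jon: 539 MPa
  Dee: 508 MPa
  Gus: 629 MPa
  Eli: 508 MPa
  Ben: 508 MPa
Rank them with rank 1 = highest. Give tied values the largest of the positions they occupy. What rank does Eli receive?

Sorted (descending): 629, 539, 508, 508, 508, 353, 341
The 3 values of 508 occupy positions 3–5 → each gets rank 5.
Eli has value 508 MPa → rank 5.

5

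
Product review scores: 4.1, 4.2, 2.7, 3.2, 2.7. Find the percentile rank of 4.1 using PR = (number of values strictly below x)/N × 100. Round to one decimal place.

60.0

N = 5.
Strictly below 4.1: 3. Equal to 4.1: 1.
PR = 3/5 × 100 = 60.0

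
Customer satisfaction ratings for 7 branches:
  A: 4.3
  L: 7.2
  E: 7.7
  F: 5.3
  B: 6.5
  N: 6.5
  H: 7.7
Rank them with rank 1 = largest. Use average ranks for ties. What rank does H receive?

Sorted (descending): 7.7, 7.7, 7.2, 6.5, 6.5, 5.3, 4.3
The 2 values of 7.7 occupy positions 1–2 → average rank (1+2)/2 = 1.5.
The 2 values of 6.5 occupy positions 4–5 → average rank (4+5)/2 = 4.5.
H has value 7.7 → rank 1.5.

1.5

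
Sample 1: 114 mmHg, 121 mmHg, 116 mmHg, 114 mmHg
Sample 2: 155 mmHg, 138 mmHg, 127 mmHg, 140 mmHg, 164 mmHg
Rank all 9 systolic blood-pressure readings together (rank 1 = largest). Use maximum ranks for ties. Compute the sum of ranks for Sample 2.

Sorted (descending): 164, 155, 140, 138, 127, 121, 116, 114, 114
The 2 values of 114 occupy positions 8–9 → each gets rank 9.
Sample 2 values → pooled ranks: 155→2, 138→4, 127→5, 140→3, 164→1
Rank sum = 2 + 4 + 5 + 3 + 1 = 15

15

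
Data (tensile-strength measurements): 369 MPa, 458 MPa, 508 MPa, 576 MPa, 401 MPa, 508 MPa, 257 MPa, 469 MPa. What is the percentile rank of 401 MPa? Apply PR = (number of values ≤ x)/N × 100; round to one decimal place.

N = 8.
Strictly below 401: 2. Equal to 401: 1.
PR = 3/8 × 100 = 37.5

37.5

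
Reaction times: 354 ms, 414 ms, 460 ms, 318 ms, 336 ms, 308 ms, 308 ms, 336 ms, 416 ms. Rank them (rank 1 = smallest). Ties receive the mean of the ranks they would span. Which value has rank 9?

Sorted (ascending): 308, 308, 318, 336, 336, 354, 414, 416, 460
The 2 values of 308 occupy positions 1–2 → average rank (1+2)/2 = 1.5.
The 2 values of 336 occupy positions 4–5 → average rank (4+5)/2 = 4.5.
Rank 9 → value 460.

460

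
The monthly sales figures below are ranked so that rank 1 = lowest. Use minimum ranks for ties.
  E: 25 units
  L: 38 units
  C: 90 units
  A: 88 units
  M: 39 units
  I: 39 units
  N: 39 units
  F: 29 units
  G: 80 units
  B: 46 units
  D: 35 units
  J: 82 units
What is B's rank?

8

Sorted (ascending): 25, 29, 35, 38, 39, 39, 39, 46, 80, 82, 88, 90
The 3 values of 39 occupy positions 5–7 → each gets rank 5.
B has value 46 units → rank 8.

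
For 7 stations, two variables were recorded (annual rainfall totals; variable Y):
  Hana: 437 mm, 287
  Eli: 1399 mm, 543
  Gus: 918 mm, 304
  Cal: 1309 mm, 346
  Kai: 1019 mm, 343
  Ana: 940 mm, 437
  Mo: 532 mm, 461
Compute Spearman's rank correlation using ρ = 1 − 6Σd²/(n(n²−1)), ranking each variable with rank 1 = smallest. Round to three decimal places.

Ranks of variable 1: 1, 7, 3, 6, 5, 4, 2
Ranks of variable 2: 1, 7, 2, 4, 3, 5, 6
d = r₁ − r₂: 0, 0, 1, 2, 2, -1, -4
d²: 0, 0, 1, 4, 4, 1, 16; Σd² = 26
ρ = 1 − 6·26/(7·48) = 1 − 156/336 = 0.536

0.536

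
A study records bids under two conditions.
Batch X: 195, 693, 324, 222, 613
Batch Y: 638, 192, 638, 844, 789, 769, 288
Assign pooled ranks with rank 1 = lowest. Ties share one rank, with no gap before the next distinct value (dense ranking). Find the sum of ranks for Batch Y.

49

Sorted (ascending): 192, 195, 222, 288, 324, 613, 638, 638, 693, 769, 789, 844
The 2 values of 638 share dense rank 7.
Remaining distinct values take the next consecutive integers.
Batch Y values → pooled ranks: 638→7, 192→1, 638→7, 844→11, 789→10, 769→9, 288→4
Rank sum = 7 + 1 + 7 + 11 + 10 + 9 + 4 = 49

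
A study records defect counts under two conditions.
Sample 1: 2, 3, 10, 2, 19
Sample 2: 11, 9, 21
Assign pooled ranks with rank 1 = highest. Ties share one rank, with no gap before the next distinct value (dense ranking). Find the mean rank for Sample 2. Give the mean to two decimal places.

3.00

Sorted (descending): 21, 19, 11, 10, 9, 3, 2, 2
The 2 values of 2 share dense rank 7.
Remaining distinct values take the next consecutive integers.
Sample 2 values → pooled ranks: 11→3, 9→5, 21→1
Mean rank = (3 + 5 + 1) / 3 = 3.00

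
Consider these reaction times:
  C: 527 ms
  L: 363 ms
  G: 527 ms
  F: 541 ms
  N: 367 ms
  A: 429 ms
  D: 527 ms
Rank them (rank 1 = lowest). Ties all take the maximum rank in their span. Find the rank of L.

1

Sorted (ascending): 363, 367, 429, 527, 527, 527, 541
The 3 values of 527 occupy positions 4–6 → each gets rank 6.
L has value 363 ms → rank 1.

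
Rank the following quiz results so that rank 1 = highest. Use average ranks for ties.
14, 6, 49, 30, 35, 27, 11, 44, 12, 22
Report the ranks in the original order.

7, 10, 1, 4, 3, 5, 9, 2, 8, 6

Sorted (descending): 49, 44, 35, 30, 27, 22, 14, 12, 11, 6
No ties — each value takes its position as its rank.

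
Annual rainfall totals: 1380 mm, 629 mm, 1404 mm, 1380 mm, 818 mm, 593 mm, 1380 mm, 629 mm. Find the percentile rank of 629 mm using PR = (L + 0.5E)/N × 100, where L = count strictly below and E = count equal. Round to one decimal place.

25.0

N = 8.
Strictly below 629: 1. Equal to 629: 2.
PR = (1 + 0.5·2)/8 × 100 = 25.0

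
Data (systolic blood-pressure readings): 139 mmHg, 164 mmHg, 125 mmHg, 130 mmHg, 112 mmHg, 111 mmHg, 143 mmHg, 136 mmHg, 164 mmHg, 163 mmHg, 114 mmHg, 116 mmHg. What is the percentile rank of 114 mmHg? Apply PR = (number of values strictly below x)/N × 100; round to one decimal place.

N = 12.
Strictly below 114: 2. Equal to 114: 1.
PR = 2/12 × 100 = 16.7

16.7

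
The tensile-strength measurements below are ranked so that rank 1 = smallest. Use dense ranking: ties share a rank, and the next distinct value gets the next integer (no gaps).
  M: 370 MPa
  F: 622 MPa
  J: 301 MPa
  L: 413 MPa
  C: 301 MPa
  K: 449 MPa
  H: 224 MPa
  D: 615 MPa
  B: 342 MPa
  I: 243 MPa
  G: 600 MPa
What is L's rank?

Sorted (ascending): 224, 243, 301, 301, 342, 370, 413, 449, 600, 615, 622
The 2 values of 301 share dense rank 3.
Remaining distinct values take the next consecutive integers.
L has value 413 MPa → rank 6.

6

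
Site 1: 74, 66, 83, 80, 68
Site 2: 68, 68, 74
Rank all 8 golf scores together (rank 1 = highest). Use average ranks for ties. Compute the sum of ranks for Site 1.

20.5

Sorted (descending): 83, 80, 74, 74, 68, 68, 68, 66
The 2 values of 74 occupy positions 3–4 → average rank (3+4)/2 = 3.5.
The 3 values of 68 occupy positions 5–7 → average rank 6.
Site 1 values → pooled ranks: 74→3.5, 66→8, 83→1, 80→2, 68→6
Rank sum = 3.5 + 8 + 1 + 2 + 6 = 20.5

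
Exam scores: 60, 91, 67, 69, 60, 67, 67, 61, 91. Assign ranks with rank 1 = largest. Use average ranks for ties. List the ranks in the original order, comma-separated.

Sorted (descending): 91, 91, 69, 67, 67, 67, 61, 60, 60
The 2 values of 91 occupy positions 1–2 → average rank (1+2)/2 = 1.5.
The 3 values of 67 occupy positions 4–6 → average rank 5.
The 2 values of 60 occupy positions 8–9 → average rank (8+9)/2 = 8.5.

8.5, 1.5, 5, 3, 8.5, 5, 5, 7, 1.5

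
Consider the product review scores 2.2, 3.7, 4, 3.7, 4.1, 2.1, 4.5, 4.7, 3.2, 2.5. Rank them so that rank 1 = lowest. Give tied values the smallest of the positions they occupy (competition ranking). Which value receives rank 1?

2.1

Sorted (ascending): 2.1, 2.2, 2.5, 3.2, 3.7, 3.7, 4, 4.1, 4.5, 4.7
The 2 values of 3.7 occupy positions 5–6 → each gets rank 5.
Rank 1 → value 2.1.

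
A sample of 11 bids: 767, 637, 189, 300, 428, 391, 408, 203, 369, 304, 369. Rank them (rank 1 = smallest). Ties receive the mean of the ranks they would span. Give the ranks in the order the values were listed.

Sorted (ascending): 189, 203, 300, 304, 369, 369, 391, 408, 428, 637, 767
The 2 values of 369 occupy positions 5–6 → average rank (5+6)/2 = 5.5.

11, 10, 1, 3, 9, 7, 8, 2, 5.5, 4, 5.5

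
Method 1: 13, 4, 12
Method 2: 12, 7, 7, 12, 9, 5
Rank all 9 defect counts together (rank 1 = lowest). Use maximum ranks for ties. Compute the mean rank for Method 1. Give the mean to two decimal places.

6.00

Sorted (ascending): 4, 5, 7, 7, 9, 12, 12, 12, 13
The 2 values of 7 occupy positions 3–4 → each gets rank 4.
The 3 values of 12 occupy positions 6–8 → each gets rank 8.
Method 1 values → pooled ranks: 13→9, 4→1, 12→8
Mean rank = (9 + 1 + 8) / 3 = 6.00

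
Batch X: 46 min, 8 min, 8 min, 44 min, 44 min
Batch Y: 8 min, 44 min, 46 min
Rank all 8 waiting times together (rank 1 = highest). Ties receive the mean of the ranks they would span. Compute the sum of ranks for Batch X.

23.5

Sorted (descending): 46, 46, 44, 44, 44, 8, 8, 8
The 2 values of 46 occupy positions 1–2 → average rank (1+2)/2 = 1.5.
The 3 values of 44 occupy positions 3–5 → average rank 4.
The 3 values of 8 occupy positions 6–8 → average rank 7.
Batch X values → pooled ranks: 46→1.5, 8→7, 8→7, 44→4, 44→4
Rank sum = 1.5 + 7 + 7 + 4 + 4 = 23.5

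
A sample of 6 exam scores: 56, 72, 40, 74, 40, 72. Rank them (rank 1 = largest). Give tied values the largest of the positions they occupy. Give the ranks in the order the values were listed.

Sorted (descending): 74, 72, 72, 56, 40, 40
The 2 values of 72 occupy positions 2–3 → each gets rank 3.
The 2 values of 40 occupy positions 5–6 → each gets rank 6.

4, 3, 6, 1, 6, 3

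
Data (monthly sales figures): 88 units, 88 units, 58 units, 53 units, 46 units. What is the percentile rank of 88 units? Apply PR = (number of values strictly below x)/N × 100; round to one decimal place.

N = 5.
Strictly below 88: 3. Equal to 88: 2.
PR = 3/5 × 100 = 60.0

60.0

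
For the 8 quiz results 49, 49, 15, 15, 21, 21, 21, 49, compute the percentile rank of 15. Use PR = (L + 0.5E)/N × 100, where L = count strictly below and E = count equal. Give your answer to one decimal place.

N = 8.
Strictly below 15: 0. Equal to 15: 2.
PR = (0 + 0.5·2)/8 × 100 = 12.5

12.5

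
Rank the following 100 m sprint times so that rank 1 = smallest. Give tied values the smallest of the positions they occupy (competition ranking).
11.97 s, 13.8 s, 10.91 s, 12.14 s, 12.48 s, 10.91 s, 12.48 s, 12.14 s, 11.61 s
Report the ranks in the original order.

4, 9, 1, 5, 7, 1, 7, 5, 3

Sorted (ascending): 10.91, 10.91, 11.61, 11.97, 12.14, 12.14, 12.48, 12.48, 13.8
The 2 values of 10.91 occupy positions 1–2 → each gets rank 1.
The 2 values of 12.14 occupy positions 5–6 → each gets rank 5.
The 2 values of 12.48 occupy positions 7–8 → each gets rank 7.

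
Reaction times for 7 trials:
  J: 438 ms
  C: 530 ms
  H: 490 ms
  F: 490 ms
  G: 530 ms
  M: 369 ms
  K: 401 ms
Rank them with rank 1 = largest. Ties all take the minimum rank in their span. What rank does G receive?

Sorted (descending): 530, 530, 490, 490, 438, 401, 369
The 2 values of 530 occupy positions 1–2 → each gets rank 1.
The 2 values of 490 occupy positions 3–4 → each gets rank 3.
G has value 530 ms → rank 1.

1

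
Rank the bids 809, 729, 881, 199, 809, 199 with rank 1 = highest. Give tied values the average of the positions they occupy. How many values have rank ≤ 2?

1

Sorted (descending): 881, 809, 809, 729, 199, 199
The 2 values of 809 occupy positions 2–3 → average rank (2+3)/2 = 2.5.
The 2 values of 199 occupy positions 5–6 → average rank (5+6)/2 = 5.5.
Ranks ≤ 2: {1} → 1 value.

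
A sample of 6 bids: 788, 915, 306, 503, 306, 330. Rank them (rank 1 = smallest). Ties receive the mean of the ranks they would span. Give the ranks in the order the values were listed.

5, 6, 1.5, 4, 1.5, 3

Sorted (ascending): 306, 306, 330, 503, 788, 915
The 2 values of 306 occupy positions 1–2 → average rank (1+2)/2 = 1.5.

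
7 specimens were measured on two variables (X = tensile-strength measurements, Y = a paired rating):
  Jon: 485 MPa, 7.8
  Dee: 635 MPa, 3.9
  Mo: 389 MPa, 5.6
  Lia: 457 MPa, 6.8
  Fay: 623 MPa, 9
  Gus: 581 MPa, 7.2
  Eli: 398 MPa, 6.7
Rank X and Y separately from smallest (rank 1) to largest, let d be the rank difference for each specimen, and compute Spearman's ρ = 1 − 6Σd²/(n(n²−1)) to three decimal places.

Ranks of variable 1: 4, 7, 1, 3, 6, 5, 2
Ranks of variable 2: 6, 1, 2, 4, 7, 5, 3
d = r₁ − r₂: -2, 6, -1, -1, -1, 0, -1
d²: 4, 36, 1, 1, 1, 0, 1; Σd² = 44
ρ = 1 − 6·44/(7·48) = 1 − 264/336 = 0.214

0.214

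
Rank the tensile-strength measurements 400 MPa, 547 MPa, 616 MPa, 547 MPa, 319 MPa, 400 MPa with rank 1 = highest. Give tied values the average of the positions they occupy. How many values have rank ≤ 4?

Sorted (descending): 616, 547, 547, 400, 400, 319
The 2 values of 547 occupy positions 2–3 → average rank (2+3)/2 = 2.5.
The 2 values of 400 occupy positions 4–5 → average rank (4+5)/2 = 4.5.
Ranks ≤ 4: {1, 2.5, 2.5} → 3 values.

3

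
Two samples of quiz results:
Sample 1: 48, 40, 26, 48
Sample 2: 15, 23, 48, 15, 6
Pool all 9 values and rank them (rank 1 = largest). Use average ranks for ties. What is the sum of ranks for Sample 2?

Sorted (descending): 48, 48, 48, 40, 26, 23, 15, 15, 6
The 3 values of 48 occupy positions 1–3 → average rank 2.
The 2 values of 15 occupy positions 7–8 → average rank (7+8)/2 = 7.5.
Sample 2 values → pooled ranks: 15→7.5, 23→6, 48→2, 15→7.5, 6→9
Rank sum = 7.5 + 6 + 2 + 7.5 + 9 = 32

32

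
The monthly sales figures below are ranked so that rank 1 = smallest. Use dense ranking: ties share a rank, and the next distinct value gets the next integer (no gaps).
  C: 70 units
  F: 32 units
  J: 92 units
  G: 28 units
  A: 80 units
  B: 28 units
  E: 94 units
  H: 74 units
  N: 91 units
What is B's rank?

Sorted (ascending): 28, 28, 32, 70, 74, 80, 91, 92, 94
The 2 values of 28 share dense rank 1.
Remaining distinct values take the next consecutive integers.
B has value 28 units → rank 1.

1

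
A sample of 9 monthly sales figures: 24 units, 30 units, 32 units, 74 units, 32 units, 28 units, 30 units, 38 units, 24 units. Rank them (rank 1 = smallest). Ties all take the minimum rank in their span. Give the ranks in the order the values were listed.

1, 4, 6, 9, 6, 3, 4, 8, 1

Sorted (ascending): 24, 24, 28, 30, 30, 32, 32, 38, 74
The 2 values of 24 occupy positions 1–2 → each gets rank 1.
The 2 values of 30 occupy positions 4–5 → each gets rank 4.
The 2 values of 32 occupy positions 6–7 → each gets rank 6.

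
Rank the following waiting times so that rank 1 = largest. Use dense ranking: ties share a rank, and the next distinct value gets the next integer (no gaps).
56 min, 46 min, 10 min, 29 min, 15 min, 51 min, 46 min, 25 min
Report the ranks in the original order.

1, 3, 7, 4, 6, 2, 3, 5

Sorted (descending): 56, 51, 46, 46, 29, 25, 15, 10
The 2 values of 46 share dense rank 3.
Remaining distinct values take the next consecutive integers.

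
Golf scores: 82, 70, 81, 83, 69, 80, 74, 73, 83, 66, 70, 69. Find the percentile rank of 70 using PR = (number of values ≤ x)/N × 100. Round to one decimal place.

41.7

N = 12.
Strictly below 70: 3. Equal to 70: 2.
PR = 5/12 × 100 = 41.7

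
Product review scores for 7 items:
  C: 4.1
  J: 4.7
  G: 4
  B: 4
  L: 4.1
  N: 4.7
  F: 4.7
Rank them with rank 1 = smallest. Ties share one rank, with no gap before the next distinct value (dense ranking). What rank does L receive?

Sorted (ascending): 4, 4, 4.1, 4.1, 4.7, 4.7, 4.7
The 2 values of 4 share dense rank 1.
The 2 values of 4.1 share dense rank 2.
The 3 values of 4.7 share dense rank 3.
L has value 4.1 → rank 2.

2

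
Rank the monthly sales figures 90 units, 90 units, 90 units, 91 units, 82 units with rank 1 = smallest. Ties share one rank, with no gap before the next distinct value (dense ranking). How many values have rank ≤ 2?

4

Sorted (ascending): 82, 90, 90, 90, 91
The 3 values of 90 share dense rank 2.
Remaining distinct values take the next consecutive integers.
Ranks ≤ 2: {1, 2, 2, 2} → 4 values.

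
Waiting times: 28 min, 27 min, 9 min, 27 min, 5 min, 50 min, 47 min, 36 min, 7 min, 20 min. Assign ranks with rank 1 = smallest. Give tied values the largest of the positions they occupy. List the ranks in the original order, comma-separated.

7, 6, 3, 6, 1, 10, 9, 8, 2, 4

Sorted (ascending): 5, 7, 9, 20, 27, 27, 28, 36, 47, 50
The 2 values of 27 occupy positions 5–6 → each gets rank 6.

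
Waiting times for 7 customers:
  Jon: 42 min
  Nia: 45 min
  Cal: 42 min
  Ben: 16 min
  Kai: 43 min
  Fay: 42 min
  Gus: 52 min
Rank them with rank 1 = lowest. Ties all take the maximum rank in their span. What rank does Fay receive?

4

Sorted (ascending): 16, 42, 42, 42, 43, 45, 52
The 3 values of 42 occupy positions 2–4 → each gets rank 4.
Fay has value 42 min → rank 4.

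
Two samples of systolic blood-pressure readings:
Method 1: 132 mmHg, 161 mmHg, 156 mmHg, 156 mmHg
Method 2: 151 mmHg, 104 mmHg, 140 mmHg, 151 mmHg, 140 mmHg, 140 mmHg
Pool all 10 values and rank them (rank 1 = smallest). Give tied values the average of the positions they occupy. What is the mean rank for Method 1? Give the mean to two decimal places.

7.25

Sorted (ascending): 104, 132, 140, 140, 140, 151, 151, 156, 156, 161
The 3 values of 140 occupy positions 3–5 → average rank 4.
The 2 values of 151 occupy positions 6–7 → average rank (6+7)/2 = 6.5.
The 2 values of 156 occupy positions 8–9 → average rank (8+9)/2 = 8.5.
Method 1 values → pooled ranks: 132→2, 161→10, 156→8.5, 156→8.5
Mean rank = (2 + 10 + 8.5 + 8.5) / 4 = 7.25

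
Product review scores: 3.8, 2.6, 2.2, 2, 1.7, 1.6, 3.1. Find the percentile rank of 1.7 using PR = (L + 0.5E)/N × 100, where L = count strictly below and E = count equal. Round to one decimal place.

N = 7.
Strictly below 1.7: 1. Equal to 1.7: 1.
PR = (1 + 0.5·1)/7 × 100 = 21.4

21.4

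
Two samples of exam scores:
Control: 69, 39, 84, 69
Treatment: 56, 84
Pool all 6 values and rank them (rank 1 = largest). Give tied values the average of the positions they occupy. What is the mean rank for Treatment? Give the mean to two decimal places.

3.25

Sorted (descending): 84, 84, 69, 69, 56, 39
The 2 values of 84 occupy positions 1–2 → average rank (1+2)/2 = 1.5.
The 2 values of 69 occupy positions 3–4 → average rank (3+4)/2 = 3.5.
Treatment values → pooled ranks: 56→5, 84→1.5
Mean rank = (5 + 1.5) / 2 = 3.25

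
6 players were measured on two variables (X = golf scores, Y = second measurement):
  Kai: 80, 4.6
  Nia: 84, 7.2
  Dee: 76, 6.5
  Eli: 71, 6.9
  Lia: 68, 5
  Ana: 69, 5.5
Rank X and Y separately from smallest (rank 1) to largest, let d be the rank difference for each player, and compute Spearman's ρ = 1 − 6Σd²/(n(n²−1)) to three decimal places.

0.371

Ranks of variable 1: 5, 6, 4, 3, 1, 2
Ranks of variable 2: 1, 6, 4, 5, 2, 3
d = r₁ − r₂: 4, 0, 0, -2, -1, -1
d²: 16, 0, 0, 4, 1, 1; Σd² = 22
ρ = 1 − 6·22/(6·35) = 1 − 132/210 = 0.371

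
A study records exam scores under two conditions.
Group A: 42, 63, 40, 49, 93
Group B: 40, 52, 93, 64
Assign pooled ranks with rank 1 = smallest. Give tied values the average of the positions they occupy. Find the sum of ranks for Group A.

23

Sorted (ascending): 40, 40, 42, 49, 52, 63, 64, 93, 93
The 2 values of 40 occupy positions 1–2 → average rank (1+2)/2 = 1.5.
The 2 values of 93 occupy positions 8–9 → average rank (8+9)/2 = 8.5.
Group A values → pooled ranks: 42→3, 63→6, 40→1.5, 49→4, 93→8.5
Rank sum = 3 + 6 + 1.5 + 4 + 8.5 = 23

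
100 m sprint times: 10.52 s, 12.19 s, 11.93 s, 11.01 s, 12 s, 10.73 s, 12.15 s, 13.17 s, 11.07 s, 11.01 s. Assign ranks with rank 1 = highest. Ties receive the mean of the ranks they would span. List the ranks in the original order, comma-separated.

10, 2, 5, 7.5, 4, 9, 3, 1, 6, 7.5

Sorted (descending): 13.17, 12.19, 12.15, 12, 11.93, 11.07, 11.01, 11.01, 10.73, 10.52
The 2 values of 11.01 occupy positions 7–8 → average rank (7+8)/2 = 7.5.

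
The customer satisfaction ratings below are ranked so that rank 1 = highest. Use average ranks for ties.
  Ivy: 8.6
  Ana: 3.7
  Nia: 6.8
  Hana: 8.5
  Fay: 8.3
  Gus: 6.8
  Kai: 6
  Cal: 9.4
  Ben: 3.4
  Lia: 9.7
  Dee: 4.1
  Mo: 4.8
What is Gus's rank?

Sorted (descending): 9.7, 9.4, 8.6, 8.5, 8.3, 6.8, 6.8, 6, 4.8, 4.1, 3.7, 3.4
The 2 values of 6.8 occupy positions 6–7 → average rank (6+7)/2 = 6.5.
Gus has value 6.8 → rank 6.5.

6.5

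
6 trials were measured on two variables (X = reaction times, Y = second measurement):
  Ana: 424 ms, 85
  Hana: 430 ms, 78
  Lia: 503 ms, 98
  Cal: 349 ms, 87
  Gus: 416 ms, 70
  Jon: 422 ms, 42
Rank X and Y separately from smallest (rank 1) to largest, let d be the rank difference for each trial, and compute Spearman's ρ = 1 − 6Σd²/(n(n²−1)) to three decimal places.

Ranks of variable 1: 4, 5, 6, 1, 2, 3
Ranks of variable 2: 4, 3, 6, 5, 2, 1
d = r₁ − r₂: 0, 2, 0, -4, 0, 2
d²: 0, 4, 0, 16, 0, 4; Σd² = 24
ρ = 1 − 6·24/(6·35) = 1 − 144/210 = 0.314

0.314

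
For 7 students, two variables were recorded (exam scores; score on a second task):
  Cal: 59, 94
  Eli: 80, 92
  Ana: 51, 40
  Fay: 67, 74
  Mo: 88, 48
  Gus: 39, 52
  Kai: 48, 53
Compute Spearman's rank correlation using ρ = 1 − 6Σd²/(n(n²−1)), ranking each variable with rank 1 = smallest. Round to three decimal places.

0.179

Ranks of variable 1: 4, 6, 3, 5, 7, 1, 2
Ranks of variable 2: 7, 6, 1, 5, 2, 3, 4
d = r₁ − r₂: -3, 0, 2, 0, 5, -2, -2
d²: 9, 0, 4, 0, 25, 4, 4; Σd² = 46
ρ = 1 − 6·46/(7·48) = 1 − 276/336 = 0.179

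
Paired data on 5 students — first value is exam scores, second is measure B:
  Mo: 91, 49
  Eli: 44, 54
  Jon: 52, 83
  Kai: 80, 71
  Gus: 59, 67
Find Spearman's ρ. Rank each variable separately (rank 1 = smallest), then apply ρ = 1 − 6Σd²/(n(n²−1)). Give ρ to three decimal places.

-0.300

Ranks of variable 1: 5, 1, 2, 4, 3
Ranks of variable 2: 1, 2, 5, 4, 3
d = r₁ − r₂: 4, -1, -3, 0, 0
d²: 16, 1, 9, 0, 0; Σd² = 26
ρ = 1 − 6·26/(5·24) = 1 − 156/120 = -0.300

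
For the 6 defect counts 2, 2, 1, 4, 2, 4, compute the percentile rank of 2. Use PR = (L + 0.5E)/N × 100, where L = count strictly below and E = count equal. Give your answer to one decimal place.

N = 6.
Strictly below 2: 1. Equal to 2: 3.
PR = (1 + 0.5·3)/6 × 100 = 41.7

41.7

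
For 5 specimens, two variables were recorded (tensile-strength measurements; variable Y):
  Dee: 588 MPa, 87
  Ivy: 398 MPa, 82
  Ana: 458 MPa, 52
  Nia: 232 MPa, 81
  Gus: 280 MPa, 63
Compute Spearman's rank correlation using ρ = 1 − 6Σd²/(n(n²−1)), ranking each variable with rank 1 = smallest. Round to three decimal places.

Ranks of variable 1: 5, 3, 4, 1, 2
Ranks of variable 2: 5, 4, 1, 3, 2
d = r₁ − r₂: 0, -1, 3, -2, 0
d²: 0, 1, 9, 4, 0; Σd² = 14
ρ = 1 − 6·14/(5·24) = 1 − 84/120 = 0.300

0.300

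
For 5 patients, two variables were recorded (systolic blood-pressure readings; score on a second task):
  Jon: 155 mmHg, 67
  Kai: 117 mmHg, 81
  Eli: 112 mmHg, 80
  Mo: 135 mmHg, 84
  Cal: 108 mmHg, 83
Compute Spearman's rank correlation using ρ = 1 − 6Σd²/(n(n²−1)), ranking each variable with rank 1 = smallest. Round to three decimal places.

-0.300

Ranks of variable 1: 5, 3, 2, 4, 1
Ranks of variable 2: 1, 3, 2, 5, 4
d = r₁ − r₂: 4, 0, 0, -1, -3
d²: 16, 0, 0, 1, 9; Σd² = 26
ρ = 1 − 6·26/(5·24) = 1 − 156/120 = -0.300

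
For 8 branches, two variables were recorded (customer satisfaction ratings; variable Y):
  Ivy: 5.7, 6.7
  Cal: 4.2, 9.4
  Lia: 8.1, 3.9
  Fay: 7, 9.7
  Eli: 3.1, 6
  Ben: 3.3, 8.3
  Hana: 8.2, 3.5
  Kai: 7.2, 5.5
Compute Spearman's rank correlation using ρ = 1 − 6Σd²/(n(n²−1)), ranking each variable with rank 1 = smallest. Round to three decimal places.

-0.595

Ranks of variable 1: 4, 3, 7, 5, 1, 2, 8, 6
Ranks of variable 2: 5, 7, 2, 8, 4, 6, 1, 3
d = r₁ − r₂: -1, -4, 5, -3, -3, -4, 7, 3
d²: 1, 16, 25, 9, 9, 16, 49, 9; Σd² = 134
ρ = 1 − 6·134/(8·63) = 1 − 804/504 = -0.595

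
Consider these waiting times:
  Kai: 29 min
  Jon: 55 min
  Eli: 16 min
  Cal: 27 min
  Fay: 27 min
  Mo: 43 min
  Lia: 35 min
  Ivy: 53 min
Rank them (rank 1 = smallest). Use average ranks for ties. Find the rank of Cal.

Sorted (ascending): 16, 27, 27, 29, 35, 43, 53, 55
The 2 values of 27 occupy positions 2–3 → average rank (2+3)/2 = 2.5.
Cal has value 27 min → rank 2.5.

2.5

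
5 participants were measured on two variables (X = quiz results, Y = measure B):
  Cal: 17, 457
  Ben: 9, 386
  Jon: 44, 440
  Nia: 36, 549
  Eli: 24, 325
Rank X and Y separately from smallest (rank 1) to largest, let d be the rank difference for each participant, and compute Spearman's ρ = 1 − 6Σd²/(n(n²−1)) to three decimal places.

0.300

Ranks of variable 1: 2, 1, 5, 4, 3
Ranks of variable 2: 4, 2, 3, 5, 1
d = r₁ − r₂: -2, -1, 2, -1, 2
d²: 4, 1, 4, 1, 4; Σd² = 14
ρ = 1 − 6·14/(5·24) = 1 − 84/120 = 0.300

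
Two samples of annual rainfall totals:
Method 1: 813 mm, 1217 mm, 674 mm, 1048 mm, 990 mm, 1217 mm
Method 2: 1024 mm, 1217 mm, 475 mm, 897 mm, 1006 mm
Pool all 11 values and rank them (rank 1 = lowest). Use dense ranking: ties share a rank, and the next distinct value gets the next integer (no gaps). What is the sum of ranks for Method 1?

36

Sorted (ascending): 475, 674, 813, 897, 990, 1006, 1024, 1048, 1217, 1217, 1217
The 3 values of 1217 share dense rank 9.
Remaining distinct values take the next consecutive integers.
Method 1 values → pooled ranks: 813→3, 1217→9, 674→2, 1048→8, 990→5, 1217→9
Rank sum = 3 + 9 + 2 + 8 + 5 + 9 = 36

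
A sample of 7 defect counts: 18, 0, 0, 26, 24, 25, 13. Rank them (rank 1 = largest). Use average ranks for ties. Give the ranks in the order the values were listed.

4, 6.5, 6.5, 1, 3, 2, 5

Sorted (descending): 26, 25, 24, 18, 13, 0, 0
The 2 values of 0 occupy positions 6–7 → average rank (6+7)/2 = 6.5.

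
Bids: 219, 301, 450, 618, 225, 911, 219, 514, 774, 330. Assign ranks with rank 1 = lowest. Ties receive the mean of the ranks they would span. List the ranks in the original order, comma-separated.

Sorted (ascending): 219, 219, 225, 301, 330, 450, 514, 618, 774, 911
The 2 values of 219 occupy positions 1–2 → average rank (1+2)/2 = 1.5.

1.5, 4, 6, 8, 3, 10, 1.5, 7, 9, 5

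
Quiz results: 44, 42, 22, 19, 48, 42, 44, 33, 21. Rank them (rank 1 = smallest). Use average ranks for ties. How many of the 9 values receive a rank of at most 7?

6

Sorted (ascending): 19, 21, 22, 33, 42, 42, 44, 44, 48
The 2 values of 42 occupy positions 5–6 → average rank (5+6)/2 = 5.5.
The 2 values of 44 occupy positions 7–8 → average rank (7+8)/2 = 7.5.
Ranks ≤ 7: {1, 2, 3, 4, 5.5, 5.5} → 6 values.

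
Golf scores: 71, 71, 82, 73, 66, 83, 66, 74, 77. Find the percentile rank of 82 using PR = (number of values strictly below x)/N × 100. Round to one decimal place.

77.8

N = 9.
Strictly below 82: 7. Equal to 82: 1.
PR = 7/9 × 100 = 77.8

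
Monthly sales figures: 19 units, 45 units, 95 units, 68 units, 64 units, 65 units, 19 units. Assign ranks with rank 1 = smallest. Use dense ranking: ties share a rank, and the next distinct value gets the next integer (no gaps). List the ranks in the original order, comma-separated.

1, 2, 6, 5, 3, 4, 1

Sorted (ascending): 19, 19, 45, 64, 65, 68, 95
The 2 values of 19 share dense rank 1.
Remaining distinct values take the next consecutive integers.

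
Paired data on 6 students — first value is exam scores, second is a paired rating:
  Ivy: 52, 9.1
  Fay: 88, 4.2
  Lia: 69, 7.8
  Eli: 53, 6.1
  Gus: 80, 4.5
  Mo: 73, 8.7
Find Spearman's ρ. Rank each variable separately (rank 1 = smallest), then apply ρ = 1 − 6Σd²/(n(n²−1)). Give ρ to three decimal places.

-0.771

Ranks of variable 1: 1, 6, 3, 2, 5, 4
Ranks of variable 2: 6, 1, 4, 3, 2, 5
d = r₁ − r₂: -5, 5, -1, -1, 3, -1
d²: 25, 25, 1, 1, 9, 1; Σd² = 62
ρ = 1 − 6·62/(6·35) = 1 − 372/210 = -0.771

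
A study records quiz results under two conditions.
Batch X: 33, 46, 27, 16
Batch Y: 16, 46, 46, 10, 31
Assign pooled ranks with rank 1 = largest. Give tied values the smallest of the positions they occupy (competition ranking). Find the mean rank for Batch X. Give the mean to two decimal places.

Sorted (descending): 46, 46, 46, 33, 31, 27, 16, 16, 10
The 3 values of 46 occupy positions 1–3 → each gets rank 1.
The 2 values of 16 occupy positions 7–8 → each gets rank 7.
Batch X values → pooled ranks: 33→4, 46→1, 27→6, 16→7
Mean rank = (4 + 1 + 6 + 7) / 4 = 4.50

4.50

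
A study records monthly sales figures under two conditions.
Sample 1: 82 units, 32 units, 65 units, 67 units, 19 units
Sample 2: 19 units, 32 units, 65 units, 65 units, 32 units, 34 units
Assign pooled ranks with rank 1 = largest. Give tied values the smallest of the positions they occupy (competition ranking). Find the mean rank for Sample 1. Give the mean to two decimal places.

4.60

Sorted (descending): 82, 67, 65, 65, 65, 34, 32, 32, 32, 19, 19
The 3 values of 65 occupy positions 3–5 → each gets rank 3.
The 3 values of 32 occupy positions 7–9 → each gets rank 7.
The 2 values of 19 occupy positions 10–11 → each gets rank 10.
Sample 1 values → pooled ranks: 82→1, 32→7, 65→3, 67→2, 19→10
Mean rank = (1 + 7 + 3 + 2 + 10) / 5 = 4.60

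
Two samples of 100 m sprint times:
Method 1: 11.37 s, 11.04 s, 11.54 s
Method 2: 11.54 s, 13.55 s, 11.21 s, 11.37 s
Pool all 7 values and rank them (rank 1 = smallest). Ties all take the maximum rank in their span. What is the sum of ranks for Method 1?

Sorted (ascending): 11.04, 11.21, 11.37, 11.37, 11.54, 11.54, 13.55
The 2 values of 11.37 occupy positions 3–4 → each gets rank 4.
The 2 values of 11.54 occupy positions 5–6 → each gets rank 6.
Method 1 values → pooled ranks: 11.37→4, 11.04→1, 11.54→6
Rank sum = 4 + 1 + 6 = 11

11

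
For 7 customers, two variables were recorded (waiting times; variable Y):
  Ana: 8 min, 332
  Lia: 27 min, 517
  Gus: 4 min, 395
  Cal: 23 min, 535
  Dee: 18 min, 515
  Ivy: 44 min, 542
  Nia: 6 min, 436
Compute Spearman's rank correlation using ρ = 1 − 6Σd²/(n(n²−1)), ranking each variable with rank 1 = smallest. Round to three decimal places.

Ranks of variable 1: 3, 6, 1, 5, 4, 7, 2
Ranks of variable 2: 1, 5, 2, 6, 4, 7, 3
d = r₁ − r₂: 2, 1, -1, -1, 0, 0, -1
d²: 4, 1, 1, 1, 0, 0, 1; Σd² = 8
ρ = 1 − 6·8/(7·48) = 1 − 48/336 = 0.857

0.857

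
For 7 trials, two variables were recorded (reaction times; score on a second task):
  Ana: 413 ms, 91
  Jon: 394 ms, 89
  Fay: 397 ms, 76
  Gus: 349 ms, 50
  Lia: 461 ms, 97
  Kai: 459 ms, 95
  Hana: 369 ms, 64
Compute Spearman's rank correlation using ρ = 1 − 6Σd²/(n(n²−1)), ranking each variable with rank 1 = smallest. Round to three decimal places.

Ranks of variable 1: 5, 3, 4, 1, 7, 6, 2
Ranks of variable 2: 5, 4, 3, 1, 7, 6, 2
d = r₁ − r₂: 0, -1, 1, 0, 0, 0, 0
d²: 0, 1, 1, 0, 0, 0, 0; Σd² = 2
ρ = 1 − 6·2/(7·48) = 1 − 12/336 = 0.964

0.964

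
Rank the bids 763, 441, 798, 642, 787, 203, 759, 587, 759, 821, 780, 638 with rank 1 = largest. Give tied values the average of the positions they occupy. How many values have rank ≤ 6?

5

Sorted (descending): 821, 798, 787, 780, 763, 759, 759, 642, 638, 587, 441, 203
The 2 values of 759 occupy positions 6–7 → average rank (6+7)/2 = 6.5.
Ranks ≤ 6: {1, 2, 3, 4, 5} → 5 values.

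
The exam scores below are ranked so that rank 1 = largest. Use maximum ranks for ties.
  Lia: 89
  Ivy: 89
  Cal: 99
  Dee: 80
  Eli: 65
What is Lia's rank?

Sorted (descending): 99, 89, 89, 80, 65
The 2 values of 89 occupy positions 2–3 → each gets rank 3.
Lia has value 89 → rank 3.

3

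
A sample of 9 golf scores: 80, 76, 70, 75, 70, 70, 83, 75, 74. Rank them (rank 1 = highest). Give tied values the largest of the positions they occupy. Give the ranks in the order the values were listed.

2, 3, 9, 5, 9, 9, 1, 5, 6

Sorted (descending): 83, 80, 76, 75, 75, 74, 70, 70, 70
The 2 values of 75 occupy positions 4–5 → each gets rank 5.
The 3 values of 70 occupy positions 7–9 → each gets rank 9.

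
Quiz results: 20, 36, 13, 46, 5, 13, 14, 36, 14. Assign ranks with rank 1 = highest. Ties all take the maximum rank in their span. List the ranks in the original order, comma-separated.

4, 3, 8, 1, 9, 8, 6, 3, 6

Sorted (descending): 46, 36, 36, 20, 14, 14, 13, 13, 5
The 2 values of 36 occupy positions 2–3 → each gets rank 3.
The 2 values of 14 occupy positions 5–6 → each gets rank 6.
The 2 values of 13 occupy positions 7–8 → each gets rank 8.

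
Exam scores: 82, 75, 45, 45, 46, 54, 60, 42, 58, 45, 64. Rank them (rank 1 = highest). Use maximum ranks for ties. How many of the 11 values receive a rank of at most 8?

Sorted (descending): 82, 75, 64, 60, 58, 54, 46, 45, 45, 45, 42
The 3 values of 45 occupy positions 8–10 → each gets rank 10.
Ranks ≤ 8: {1, 2, 3, 4, 5, 6, 7} → 7 values.

7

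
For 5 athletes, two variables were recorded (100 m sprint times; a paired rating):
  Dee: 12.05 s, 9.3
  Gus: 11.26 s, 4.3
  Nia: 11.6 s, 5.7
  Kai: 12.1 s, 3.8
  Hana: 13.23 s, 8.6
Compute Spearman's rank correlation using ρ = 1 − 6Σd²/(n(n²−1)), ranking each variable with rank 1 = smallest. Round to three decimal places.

Ranks of variable 1: 3, 1, 2, 4, 5
Ranks of variable 2: 5, 2, 3, 1, 4
d = r₁ − r₂: -2, -1, -1, 3, 1
d²: 4, 1, 1, 9, 1; Σd² = 16
ρ = 1 − 6·16/(5·24) = 1 − 96/120 = 0.200

0.200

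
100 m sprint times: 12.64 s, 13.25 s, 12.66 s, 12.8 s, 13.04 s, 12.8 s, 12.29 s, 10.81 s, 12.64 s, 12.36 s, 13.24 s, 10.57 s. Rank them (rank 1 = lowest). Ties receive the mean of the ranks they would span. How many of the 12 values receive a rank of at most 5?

4

Sorted (ascending): 10.57, 10.81, 12.29, 12.36, 12.64, 12.64, 12.66, 12.8, 12.8, 13.04, 13.24, 13.25
The 2 values of 12.64 occupy positions 5–6 → average rank (5+6)/2 = 5.5.
The 2 values of 12.8 occupy positions 8–9 → average rank (8+9)/2 = 8.5.
Ranks ≤ 5: {1, 2, 3, 4} → 4 values.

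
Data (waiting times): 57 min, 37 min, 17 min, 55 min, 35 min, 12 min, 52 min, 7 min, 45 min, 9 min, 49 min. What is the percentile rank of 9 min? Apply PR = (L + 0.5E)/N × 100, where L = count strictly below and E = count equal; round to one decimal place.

13.6

N = 11.
Strictly below 9: 1. Equal to 9: 1.
PR = (1 + 0.5·1)/11 × 100 = 13.6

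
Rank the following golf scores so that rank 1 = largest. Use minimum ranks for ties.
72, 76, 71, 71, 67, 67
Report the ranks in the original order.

Sorted (descending): 76, 72, 71, 71, 67, 67
The 2 values of 71 occupy positions 3–4 → each gets rank 3.
The 2 values of 67 occupy positions 5–6 → each gets rank 5.

2, 1, 3, 3, 5, 5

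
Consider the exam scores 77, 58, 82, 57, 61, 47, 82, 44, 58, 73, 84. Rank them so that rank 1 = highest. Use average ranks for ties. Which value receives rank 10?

47

Sorted (descending): 84, 82, 82, 77, 73, 61, 58, 58, 57, 47, 44
The 2 values of 82 occupy positions 2–3 → average rank (2+3)/2 = 2.5.
The 2 values of 58 occupy positions 7–8 → average rank (7+8)/2 = 7.5.
Rank 10 → value 47.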